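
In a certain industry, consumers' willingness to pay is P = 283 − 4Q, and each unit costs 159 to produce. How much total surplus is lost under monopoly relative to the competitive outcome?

Competitive firms price at marginal cost: P = 159, giving Q = 31.
The monopolist equates marginal revenue to marginal cost: 283 − 8Q = 159, so Q = 15.5. From demand, P = 221.
DWL is the triangle between Q = 15.5 and Q = 31: ½·(31 − 15.5)·(221 − 159) = 480.5.

DWL = 480.5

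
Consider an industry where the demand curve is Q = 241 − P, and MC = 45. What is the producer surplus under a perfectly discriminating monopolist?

PS = 19208

Inverting demand: P = 241 − Q.
A perfectly discriminating monopolist sells every unit with P(Q) ≥ MC(Q), so output equals the competitive quantity Q = 196. Each buyer pays their reservation price, so CS = 0 and the firm captures all surplus.
PS = ½·(241 − 45)·196 = 19208.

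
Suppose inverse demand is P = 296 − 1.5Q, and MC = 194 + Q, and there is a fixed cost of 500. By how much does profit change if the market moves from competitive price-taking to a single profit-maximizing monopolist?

Profit rises by 468.18

Under competition P = MC: 296 − 1.5Q = 194 + Q ⇒ Q = 40.8, P = 234.8.
Profit = 234.8·40.8 − (194·40.8 + ½·1·40.8²) − 500 = 332.32.
A monopolist chooses Q where MR = MC. MR = 296 − 3Q; setting this equal to 194 + Q gives Q = 25.5 and P = 257.75.
Profit = 257.75·25.5 − (194·25.5 + ½·1·25.5²) − 500 = 800.5.
Change in profit: 800.5 − 332.32 = 468.18.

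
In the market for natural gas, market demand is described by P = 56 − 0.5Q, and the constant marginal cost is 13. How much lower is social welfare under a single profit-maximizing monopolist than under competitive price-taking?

Social welfare falls by 462.25

Competitive firms price at marginal cost: P = 13, giving Q = 86.
CS = ½·(56 − 13)·86 = 1849; PS = (13 − 13)·86 = 0; TS = 1849.
Monopoly sets MR = MC: 56 − Q = 13 ⇒ Q = 43, P = 56 − 0.5·43 = 34.5.
CS = ½·(56 − 34.5)·43 = 462.25; PS = (34.5 − 13)·43 = 924.5; TS = 1386.75.
Change in social welfare: 1386.75 − 1849 = −462.25.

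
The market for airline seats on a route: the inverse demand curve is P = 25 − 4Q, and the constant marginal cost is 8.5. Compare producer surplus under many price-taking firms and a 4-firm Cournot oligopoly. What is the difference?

PS rises by 10.89

Under competition P = MC = 8.5, so Q = (25 − 8.5)/4 = 4.125.
PS = (8.5 − 8.5)·4.125 = 0.
In a 4-firm Cournot equilibrium, symmetry and the first-order condition give q = (25 − 8.5)/(20) = 0.825. So Q = 3.3 and P = 11.8.
PS = (11.8 − 8.5)·3.3 = 10.89.
Change in producer surplus: 10.89 − 0 = 10.89.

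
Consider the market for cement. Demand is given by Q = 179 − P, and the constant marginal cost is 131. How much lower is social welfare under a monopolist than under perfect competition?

Inverting demand: P = 179 − Q.
Competitive firms price at marginal cost: P = 131, giving Q = 48.
CS = ½·(179 − 131)·48 = 1152; PS = (131 − 131)·48 = 0; TS = 1152.
The monopolist equates marginal revenue to marginal cost: 179 − 2Q = 131, so Q = 24. From demand, P = 155.
CS = ½·(179 − 155)·24 = 288; PS = (155 − 131)·24 = 576; TS = 864.
Change in social welfare: 864 − 1152 = −288.

Social welfare falls by 288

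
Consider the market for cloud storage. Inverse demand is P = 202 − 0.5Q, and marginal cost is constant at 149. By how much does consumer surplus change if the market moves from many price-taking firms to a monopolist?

Perfect competition: P = MC = 149, so 202 − 0.5Q = 149 and Q = 106.
CS = ½·(202 − 149)·106 = 2809.
A monopolist chooses Q where MR = MC. MR = 202 − Q; setting this equal to 149 gives Q = 53 and P = 175.5.
CS = ½·(202 − 175.5)·53 = 702.25.
Change in consumer surplus: 702.25 − 2809 = −2106.75.

CS falls by 2106.75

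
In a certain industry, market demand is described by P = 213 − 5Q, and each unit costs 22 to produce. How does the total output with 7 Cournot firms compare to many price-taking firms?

Cournot with 7 identical firms: the symmetric best-response condition is 213 − 40q = 22. Each firm produces q = 4.775, total output Q = 33.425, price P = 45.875.
Perfect competition: P = MC = 22, so 213 − 5Q = 22 and Q = 38.2.

Cournot: Q = 33.425; Competition: Q = 38.2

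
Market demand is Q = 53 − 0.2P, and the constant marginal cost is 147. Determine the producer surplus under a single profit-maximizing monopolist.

PS = 696.2

Inverting demand: P = 265 − 5Q.
The monopolist equates marginal revenue to marginal cost: 265 − 10Q = 147, so Q = 11.8. From demand, P = 206.
PS = (206 − 147)·11.8 = 696.2.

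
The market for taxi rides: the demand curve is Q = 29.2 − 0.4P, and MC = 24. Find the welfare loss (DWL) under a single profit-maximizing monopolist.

Inverting demand: P = 73 − 2.5Q.
Competitive firms price at marginal cost: P = 24, giving Q = 19.6.
Monopoly sets MR = MC: 73 − 5Q = 24 ⇒ Q = 9.8, P = 73 − 2.5·9.8 = 48.5.
DWL is the triangle between Q = 9.8 and Q = 19.6: ½·(19.6 − 9.8)·(48.5 − 24) = 120.05.

DWL = 120.05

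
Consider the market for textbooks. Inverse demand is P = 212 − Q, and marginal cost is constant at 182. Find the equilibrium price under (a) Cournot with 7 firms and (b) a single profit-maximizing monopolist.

In a 7-firm Cournot equilibrium, symmetry and the first-order condition give q = (212 − 182)/(8) = 3.75. So Q = 26.25 and P = 185.75.
Monopoly sets MR = MC: 212 − 2Q = 182 ⇒ Q = 15, P = 212 − 15 = 197.

Cournot: P = 185.75; Monopoly: P = 197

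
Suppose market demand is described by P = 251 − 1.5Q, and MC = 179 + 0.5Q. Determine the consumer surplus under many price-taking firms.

Under competition P = MC: 251 − 1.5Q = 179 + 0.5Q ⇒ Q = 36, P = 197.
CS = ½·(251 − 197)·36 = 972.

CS = 972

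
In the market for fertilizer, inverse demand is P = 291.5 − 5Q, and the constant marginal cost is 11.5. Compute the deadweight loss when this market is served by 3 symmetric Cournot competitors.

Under competition P = MC = 11.5, so Q = (291.5 − 11.5)/5 = 56.
With 3 symmetric Cournot firms, each firm's FOC gives 291.5 − 20q = 11.5, so q = 14, Q = 3·14 = 42, and P = 81.5.
DWL is the triangle between Q = 42 and Q = 56: ½·(56 − 42)·(81.5 − 11.5) = 490.

DWL = 490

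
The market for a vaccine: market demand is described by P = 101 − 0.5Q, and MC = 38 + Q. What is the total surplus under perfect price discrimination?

TS = 1323

Under first-degree price discrimination the firm charges each unit its demand price and produces up to where P = MC, i.e. Q = 42. Consumer surplus is zero; producer surplus equals total surplus.
TS = 1323 (equal to competitive TS).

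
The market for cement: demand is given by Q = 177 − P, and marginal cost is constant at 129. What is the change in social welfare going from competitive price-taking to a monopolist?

Inverting demand: P = 177 − Q.
Competitive firms price at marginal cost: P = 129, giving Q = 48.
CS = ½·(177 − 129)·48 = 1152; PS = (129 − 129)·48 = 0; TS = 1152.
Monopoly sets MR = MC: 177 − 2Q = 129 ⇒ Q = 24, P = 177 − 24 = 153.
CS = ½·(177 − 153)·24 = 288; PS = (153 − 129)·24 = 576; TS = 864.
Change in social welfare: 864 − 1152 = −288.

TS falls by 288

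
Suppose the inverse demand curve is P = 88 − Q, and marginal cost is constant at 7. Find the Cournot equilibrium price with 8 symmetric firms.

P = 16

With 8 symmetric Cournot firms, each firm's FOC gives 88 − 9q = 7, so q = 9, Q = 8·9 = 72, and P = 16.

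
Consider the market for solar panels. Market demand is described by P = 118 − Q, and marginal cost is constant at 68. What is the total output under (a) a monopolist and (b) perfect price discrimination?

Monopoly: Q = 25; Perfect PD: Q = 50

A monopolist chooses Q where MR = MC. MR = 118 − 2Q; setting this equal to 68 gives Q = 25 and P = 93.
A perfectly discriminating monopolist sells every unit with P(Q) ≥ MC(Q), so output equals the competitive quantity Q = 50. Each buyer pays their reservation price, so CS = 0 and the firm captures all surplus.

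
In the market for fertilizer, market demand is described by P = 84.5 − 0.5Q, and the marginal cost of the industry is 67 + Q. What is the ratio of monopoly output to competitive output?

A monopolist chooses Q where MR = MC. MR = 84.5 − Q; setting this equal to 67 + Q gives Q = 8.75 and P = 80.125.
Under competition P = MC: 84.5 − 0.5Q = 67 + Q ⇒ Q = 35/3, P = 236/3.
Ratio Q_m/Q_c = 8.75/(35/3) = 0.75.

Q_m/Q_c = 0.75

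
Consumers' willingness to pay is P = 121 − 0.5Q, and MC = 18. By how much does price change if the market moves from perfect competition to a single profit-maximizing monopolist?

P rises by 51.5

Competitive firms price at marginal cost: P = 18, giving Q = 206.
Monopoly sets MR = MC: 121 − Q = 18 ⇒ Q = 103, P = 121 − 0.5·103 = 69.5.
Change in price: 69.5 − 18 = 51.5.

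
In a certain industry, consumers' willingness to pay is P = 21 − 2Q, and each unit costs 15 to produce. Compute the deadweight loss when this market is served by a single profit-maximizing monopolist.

Perfect competition: P = MC = 15, so 21 − 2Q = 15 and Q = 3.
Monopoly sets MR = MC: 21 − 4Q = 15 ⇒ Q = 1.5, P = 21 − 2·1.5 = 18.
DWL is the triangle between Q = 1.5 and Q = 3: ½·(3 − 1.5)·(18 − 15) = 2.25.

DWL = 2.25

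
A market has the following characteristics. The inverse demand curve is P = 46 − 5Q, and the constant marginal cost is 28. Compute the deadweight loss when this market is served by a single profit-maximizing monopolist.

Perfect competition: P = MC = 28, so 46 − 5Q = 28 and Q = 3.6.
The monopolist equates marginal revenue to marginal cost: 46 − 10Q = 28, so Q = 1.8. From demand, P = 37.
DWL is the triangle between Q = 1.8 and Q = 3.6: ½·(3.6 − 1.8)·(37 − 28) = 8.1.

DWL = 8.1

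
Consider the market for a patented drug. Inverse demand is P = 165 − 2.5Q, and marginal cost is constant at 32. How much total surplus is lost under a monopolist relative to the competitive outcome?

Under competition P = MC = 32, so Q = (165 − 32)/2.5 = 53.2.
The monopolist equates marginal revenue to marginal cost: 165 − 5Q = 32, so Q = 26.6. From demand, P = 98.5.
DWL is the triangle between Q = 26.6 and Q = 53.2: ½·(53.2 − 26.6)·(98.5 − 32) = 884.45.

DWL = 884.45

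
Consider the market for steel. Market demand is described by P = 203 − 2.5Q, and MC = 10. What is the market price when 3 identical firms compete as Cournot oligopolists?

Cournot with 3 identical firms: the symmetric best-response condition is 203 − 10q = 10. Each firm produces q = 19.3, total output Q = 57.9, price P = 58.25.

P = 58.25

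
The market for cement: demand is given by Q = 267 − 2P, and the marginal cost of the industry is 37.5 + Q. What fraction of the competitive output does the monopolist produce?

Inverting demand: P = 133.5 − 0.5Q.
A monopolist chooses Q where MR = MC. MR = 133.5 − Q; setting this equal to 37.5 + Q gives Q = 48 and P = 109.5.
Competitive equilibrium sets price equal to marginal cost: 133.5 − 0.5Q = 37.5 + Q, so Q = 64 and P = 101.5.
Ratio Q_m/Q_c = 48/64 = 0.75.

Q_m/Q_c = 0.75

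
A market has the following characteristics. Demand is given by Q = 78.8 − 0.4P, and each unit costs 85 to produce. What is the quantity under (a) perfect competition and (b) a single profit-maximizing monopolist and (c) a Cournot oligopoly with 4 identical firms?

Inverting demand: P = 197 − 2.5Q.
Under competition P = MC = 85, so Q = (197 − 85)/2.5 = 44.8.
A monopolist chooses Q where MR = MC. MR = 197 − 5Q; setting this equal to 85 gives Q = 22.4 and P = 141.
In a 4-firm Cournot equilibrium, symmetry and the first-order condition give q = (197 − 85)/(12.5) = 8.96. So Q = 35.84 and P = 107.4.

Competition: Q = 44.8; Monopoly: Q = 22.4; Cournot: Q = 35.84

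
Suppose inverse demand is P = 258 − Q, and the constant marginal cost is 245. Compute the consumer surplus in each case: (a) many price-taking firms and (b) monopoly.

Competition: CS = 84.5; Monopoly: CS = 21.125

Under competition P = MC = 245, so Q = (258 − 245)/1 = 13.
CS = ½·(258 − 245)·13 = 84.5.
The monopolist equates marginal revenue to marginal cost: 258 − 2Q = 245, so Q = 6.5. From demand, P = 251.5.
CS = ½·(258 − 251.5)·6.5 = 21.125.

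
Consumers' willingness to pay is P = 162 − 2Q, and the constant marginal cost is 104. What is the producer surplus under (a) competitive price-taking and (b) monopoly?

Competition: PS = 0; Monopoly: PS = 420.5

Under competition P = MC = 104, so Q = (162 − 104)/2 = 29.
PS = (104 − 104)·29 = 0.
Monopoly sets MR = MC: 162 − 4Q = 104 ⇒ Q = 14.5, P = 162 − 2·14.5 = 133.
PS = (133 − 104)·14.5 = 420.5.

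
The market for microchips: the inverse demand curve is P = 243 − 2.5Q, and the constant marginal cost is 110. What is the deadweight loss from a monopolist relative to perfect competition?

DWL = 884.45

Competitive firms price at marginal cost: P = 110, giving Q = 53.2.
The monopolist equates marginal revenue to marginal cost: 243 − 5Q = 110, so Q = 26.6. From demand, P = 176.5.
DWL is the triangle between Q = 26.6 and Q = 53.2: ½·(53.2 − 26.6)·(176.5 − 110) = 884.45.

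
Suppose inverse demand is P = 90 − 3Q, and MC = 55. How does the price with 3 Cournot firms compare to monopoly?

With 3 symmetric Cournot firms, each firm's FOC gives 90 − 12q = 55, so q = 35/12, Q = 3·35/12 = 8.75, and P = 63.75.
The monopolist equates marginal revenue to marginal cost: 90 − 6Q = 55, so Q = 35/6. From demand, P = 72.5.

Cournot: P = 63.75; Monopoly: P = 72.5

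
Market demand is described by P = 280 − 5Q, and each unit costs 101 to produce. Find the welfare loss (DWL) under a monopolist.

Perfect competition: P = MC = 101, so 280 − 5Q = 101 and Q = 35.8.
A monopolist chooses Q where MR = MC. MR = 280 − 10Q; setting this equal to 101 gives Q = 17.9 and P = 190.5.
DWL is the triangle between Q = 17.9 and Q = 35.8: ½·(35.8 − 17.9)·(190.5 − 101) = 801.025.

DWL = 801.025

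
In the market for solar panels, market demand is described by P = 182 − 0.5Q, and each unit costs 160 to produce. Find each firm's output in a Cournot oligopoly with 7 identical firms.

With 7 symmetric Cournot firms, each firm's FOC gives 182 − 4q = 160, so q = 5.5, Q = 7·5.5 = 38.5, and P = 162.75.

q_i = 5.5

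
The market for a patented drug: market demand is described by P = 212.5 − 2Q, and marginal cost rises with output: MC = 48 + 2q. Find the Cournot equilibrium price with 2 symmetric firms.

With 2 symmetric Cournot firms, each firm's FOC gives 212.5 − 6q = 48 + 2q, so q = 329/16, Q = 2·329/16 = 41.125, and P = 130.25.

P = 130.25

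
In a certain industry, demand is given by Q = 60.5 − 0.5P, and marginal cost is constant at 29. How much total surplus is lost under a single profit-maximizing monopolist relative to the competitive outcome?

Inverting demand: P = 121 − 2Q.
Competitive firms price at marginal cost: P = 29, giving Q = 46.
Monopoly sets MR = MC: 121 − 4Q = 29 ⇒ Q = 23, P = 121 − 2·23 = 75.
DWL is the triangle between Q = 23 and Q = 46: ½·(46 − 23)·(75 − 29) = 529.

DWL = 529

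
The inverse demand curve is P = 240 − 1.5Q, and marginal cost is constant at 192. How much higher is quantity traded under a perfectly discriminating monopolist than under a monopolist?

Quantity traded rises by 16

A monopolist chooses Q where MR = MC. MR = 240 − 3Q; setting this equal to 192 gives Q = 16 and P = 216.
With perfect price discrimination, output is the efficient level Q = 32 (where demand meets MC), but every buyer pays their willingness to pay: CS = 0 and PS = total surplus.
Change in quantity traded: 32 − 16 = 16.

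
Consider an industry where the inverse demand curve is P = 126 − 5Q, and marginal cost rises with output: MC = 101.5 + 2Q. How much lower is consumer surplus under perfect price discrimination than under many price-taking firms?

Consumer surplus falls by 30.625

Under competition P = MC: 126 − 5Q = 101.5 + 2Q ⇒ Q = 3.5, P = 108.5.
CS = ½·(126 − 108.5)·3.5 = 30.625.
A perfectly discriminating monopolist sells every unit with P(Q) ≥ MC(Q), so output equals the competitive quantity Q = 3.5. Each buyer pays their reservation price, so CS = 0 and the firm captures all surplus.
CS = 0.
Change in consumer surplus: 0 − 30.625 = −30.625.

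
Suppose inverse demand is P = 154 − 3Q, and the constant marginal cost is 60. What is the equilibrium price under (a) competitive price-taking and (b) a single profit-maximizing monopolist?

Under competition P = MC = 60, so Q = (154 − 60)/3 = 94/3.
Monopoly sets MR = MC: 154 − 6Q = 60 ⇒ Q = 47/3, P = 154 − 3·47/3 = 107.

Competition: P = 60; Monopoly: P = 107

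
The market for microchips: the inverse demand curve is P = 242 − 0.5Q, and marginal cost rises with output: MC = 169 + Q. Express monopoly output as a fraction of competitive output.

Q_m/Q_c = 0.75

A monopolist chooses Q where MR = MC. MR = 242 − Q; setting this equal to 169 + Q gives Q = 36.5 and P = 223.75.
Competitive equilibrium sets price equal to marginal cost: 242 − 0.5Q = 169 + Q, so Q = 146/3 and P = 653/3.
Ratio Q_m/Q_c = 36.5/(146/3) = 0.75.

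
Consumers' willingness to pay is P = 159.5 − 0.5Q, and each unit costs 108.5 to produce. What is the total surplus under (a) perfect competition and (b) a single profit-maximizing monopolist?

Under competition P = MC = 108.5, so Q = (159.5 − 108.5)/0.5 = 102.
CS = ½·(159.5 − 108.5)·102 = 2601; PS = (108.5 − 108.5)·102 = 0; TS = 2601.
The monopolist equates marginal revenue to marginal cost: 159.5 − Q = 108.5, so Q = 51. From demand, P = 134.
CS = ½·(159.5 − 134)·51 = 650.25; PS = (134 − 108.5)·51 = 1300.5; TS = 1950.75.

Competition: TS = 2601; Monopoly: TS = 1950.75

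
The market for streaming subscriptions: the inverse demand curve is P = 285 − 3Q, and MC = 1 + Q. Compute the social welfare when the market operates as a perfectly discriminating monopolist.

A perfectly discriminating monopolist sells every unit with P(Q) ≥ MC(Q), so output equals the competitive quantity Q = 71. Each buyer pays their reservation price, so CS = 0 and the firm captures all surplus.
TS = 10082 (equal to competitive TS).

TS = 10082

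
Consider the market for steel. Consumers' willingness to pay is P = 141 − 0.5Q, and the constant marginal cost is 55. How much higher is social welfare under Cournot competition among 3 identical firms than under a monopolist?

The monopolist equates marginal revenue to marginal cost: 141 − Q = 55, so Q = 86. From demand, P = 98.
CS = ½·(141 − 98)·86 = 1849; PS = (98 − 55)·86 = 3698; TS = 5547.
Cournot with 3 identical firms: the symmetric best-response condition is 141 − 2q = 55. Each firm produces q = 43, total output Q = 129, price P = 76.5.
CS = ½·(141 − 76.5)·129 = 4160.25; PS = (76.5 − 55)·129 = 2773.5; TS = 6933.75.
Change in social welfare: 6933.75 − 5547 = 1386.75.

Social welfare rises by 1386.75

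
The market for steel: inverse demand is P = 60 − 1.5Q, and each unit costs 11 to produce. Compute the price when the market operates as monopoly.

P = 35.5

Monopoly sets MR = MC: 60 − 3Q = 11 ⇒ Q = 49/3, P = 60 − 1.5·49/3 = 35.5.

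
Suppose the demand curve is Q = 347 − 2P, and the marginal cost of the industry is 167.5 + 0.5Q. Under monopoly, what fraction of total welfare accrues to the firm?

Inverting demand: P = 173.5 − 0.5Q.
A monopolist chooses Q where MR = MC. MR = 173.5 − Q; setting this equal to 167.5 + 0.5Q gives Q = 4 and P = 171.5.
CS = ½·(173.5 − 171.5)·4 = 4.
PS = P·Q − VC(Q) = 171.5·4 − (167.5·4 + ½·0.5·4²) = 12.
Share captured = PS/TS = 12/16 = 0.75.

PS/TS = 0.75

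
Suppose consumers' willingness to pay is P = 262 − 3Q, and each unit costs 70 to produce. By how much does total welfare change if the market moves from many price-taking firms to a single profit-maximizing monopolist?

Total welfare falls by 1536

Perfect competition: P = MC = 70, so 262 − 3Q = 70 and Q = 64.
CS = ½·(262 − 70)·64 = 6144; PS = (70 − 70)·64 = 0; TS = 6144.
The monopolist equates marginal revenue to marginal cost: 262 − 6Q = 70, so Q = 32. From demand, P = 166.
CS = ½·(262 − 166)·32 = 1536; PS = (166 − 70)·32 = 3072; TS = 4608.
Change in total welfare: 4608 − 6144 = −1536.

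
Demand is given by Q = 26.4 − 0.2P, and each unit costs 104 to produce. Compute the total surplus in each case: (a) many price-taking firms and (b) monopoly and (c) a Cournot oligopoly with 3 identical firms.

Inverting demand: P = 132 − 5Q.
Competitive firms price at marginal cost: P = 104, giving Q = 5.6.
CS = ½·(132 − 104)·5.6 = 78.4; PS = (104 − 104)·5.6 = 0; TS = 78.4.
Monopoly sets MR = MC: 132 − 10Q = 104 ⇒ Q = 2.8, P = 132 − 5·2.8 = 118.
CS = ½·(132 − 118)·2.8 = 19.6; PS = (118 − 104)·2.8 = 39.2; TS = 58.8.
Cournot with 3 identical firms: the symmetric best-response condition is 132 − 20q = 104. Each firm produces q = 1.4, total output Q = 4.2, price P = 111.
CS = ½·(132 − 111)·4.2 = 44.1; PS = (111 − 104)·4.2 = 29.4; TS = 73.5.

Competition: TS = 78.4; Monopoly: TS = 58.8; Cournot: TS = 73.5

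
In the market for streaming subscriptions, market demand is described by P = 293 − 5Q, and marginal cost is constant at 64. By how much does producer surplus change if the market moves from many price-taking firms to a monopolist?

Under competition P = MC = 64, so Q = (293 − 64)/5 = 45.8.
PS = (64 − 64)·45.8 = 0.
The monopolist equates marginal revenue to marginal cost: 293 − 10Q = 64, so Q = 22.9. From demand, P = 178.5.
PS = (178.5 − 64)·22.9 = 2622.05.
Change in producer surplus: 2622.05 − 0 = 2622.05.

PS rises by 2622.05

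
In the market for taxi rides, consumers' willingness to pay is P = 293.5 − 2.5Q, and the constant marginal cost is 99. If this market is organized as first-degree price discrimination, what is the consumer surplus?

CS = 0

A perfectly discriminating monopolist sells every unit with P(Q) ≥ MC(Q), so output equals the competitive quantity Q = 77.8. Each buyer pays their reservation price, so CS = 0 and the firm captures all surplus.
CS = 0.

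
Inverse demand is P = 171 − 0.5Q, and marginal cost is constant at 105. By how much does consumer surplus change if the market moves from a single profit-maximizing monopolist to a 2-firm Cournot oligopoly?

Consumer surplus rises by 847

The monopolist equates marginal revenue to marginal cost: 171 − Q = 105, so Q = 66. From demand, P = 138.
CS = ½·(171 − 138)·66 = 1089.
With 2 symmetric Cournot firms, each firm's FOC gives 171 − 1.5q = 105, so q = 44, Q = 2·44 = 88, and P = 127.
CS = ½·(171 − 127)·88 = 1936.
Change in consumer surplus: 1936 − 1089 = 847.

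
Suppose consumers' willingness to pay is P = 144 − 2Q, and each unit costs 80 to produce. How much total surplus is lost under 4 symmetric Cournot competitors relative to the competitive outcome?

Under competition P = MC = 80, so Q = (144 − 80)/2 = 32.
With 4 symmetric Cournot firms, each firm's FOC gives 144 − 10q = 80, so q = 6.4, Q = 4·6.4 = 25.6, and P = 92.8.
DWL is the triangle between Q = 25.6 and Q = 32: ½·(32 − 25.6)·(92.8 − 80) = 40.96.

DWL = 40.96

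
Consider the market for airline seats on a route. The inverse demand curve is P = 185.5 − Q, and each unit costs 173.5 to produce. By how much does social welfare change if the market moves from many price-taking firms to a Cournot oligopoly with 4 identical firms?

TS falls by 2.88

Perfect competition: P = MC = 173.5, so 185.5 − Q = 173.5 and Q = 12.
CS = ½·(185.5 − 173.5)·12 = 72; PS = (173.5 − 173.5)·12 = 0; TS = 72.
In a 4-firm Cournot equilibrium, symmetry and the first-order condition give q = (185.5 − 173.5)/(5) = 2.4. So Q = 9.6 and P = 175.9.
CS = ½·(185.5 − 175.9)·9.6 = 46.08; PS = (175.9 − 173.5)·9.6 = 23.04; TS = 69.12.
Change in social welfare: 69.12 − 72 = −2.88.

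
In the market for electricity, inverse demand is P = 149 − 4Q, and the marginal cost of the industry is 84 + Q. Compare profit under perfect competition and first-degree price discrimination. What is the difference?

π rises by 338

Competitive equilibrium sets price equal to marginal cost: 149 − 4Q = 84 + Q, so Q = 13 and P = 97.
Profit = 97·13 − (84·13 + ½·1·13²) = 84.5.
A perfectly discriminating monopolist sells every unit with P(Q) ≥ MC(Q), so output equals the competitive quantity Q = 13. Each buyer pays their reservation price, so CS = 0 and the firm captures all surplus.
PS equals the full surplus area, 422.5. Profit = 422.5 = 422.5.
Change in profit: 422.5 − 84.5 = 338.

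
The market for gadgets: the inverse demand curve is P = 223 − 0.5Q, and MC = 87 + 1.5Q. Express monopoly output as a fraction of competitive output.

Monopoly sets MR = MC: 223 − Q = 87 + 1.5Q ⇒ Q = 54.4, P = 223 − 0.5·54.4 = 195.8.
Under competition P = MC: 223 − 0.5Q = 87 + 1.5Q ⇒ Q = 68, P = 189.
Ratio Q_m/Q_c = 54.4/68 = 0.8.

Q_m/Q_c = 0.8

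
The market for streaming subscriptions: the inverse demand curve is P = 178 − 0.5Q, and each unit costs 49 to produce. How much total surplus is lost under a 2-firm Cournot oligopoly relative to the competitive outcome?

Competitive firms price at marginal cost: P = 49, giving Q = 258.
In a 2-firm Cournot equilibrium, symmetry and the first-order condition give q = (178 − 49)/(1.5) = 86. So Q = 172 and P = 92.
DWL is the triangle between Q = 172 and Q = 258: ½·(258 − 172)·(92 − 49) = 1849.

DWL = 1849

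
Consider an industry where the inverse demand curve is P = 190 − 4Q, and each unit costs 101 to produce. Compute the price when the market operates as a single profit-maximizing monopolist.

A monopolist chooses Q where MR = MC. MR = 190 − 8Q; setting this equal to 101 gives Q = 11.125 and P = 145.5.

P = 145.5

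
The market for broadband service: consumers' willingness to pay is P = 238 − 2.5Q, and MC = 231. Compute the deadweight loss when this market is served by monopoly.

Perfect competition: P = MC = 231, so 238 − 2.5Q = 231 and Q = 2.8.
The monopolist equates marginal revenue to marginal cost: 238 − 5Q = 231, so Q = 1.4. From demand, P = 234.5.
DWL is the triangle between Q = 1.4 and Q = 2.8: ½·(2.8 − 1.4)·(234.5 − 231) = 2.45.

DWL = 2.45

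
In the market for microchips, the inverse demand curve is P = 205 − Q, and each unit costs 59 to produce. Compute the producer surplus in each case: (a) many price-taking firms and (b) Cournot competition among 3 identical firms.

Competition: PS = 0; Cournot: PS = 3996.75

Competitive firms price at marginal cost: P = 59, giving Q = 146.
PS = (59 − 59)·146 = 0.
In a 3-firm Cournot equilibrium, symmetry and the first-order condition give q = (205 − 59)/(4) = 36.5. So Q = 109.5 and P = 95.5.
PS = (95.5 − 59)·109.5 = 3996.75.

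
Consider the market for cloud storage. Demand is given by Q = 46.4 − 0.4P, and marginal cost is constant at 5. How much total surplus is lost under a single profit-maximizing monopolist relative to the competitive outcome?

DWL = 616.05

Inverting demand: P = 116 − 2.5Q.
Perfect competition: P = MC = 5, so 116 − 2.5Q = 5 and Q = 44.4.
A monopolist chooses Q where MR = MC. MR = 116 − 5Q; setting this equal to 5 gives Q = 22.2 and P = 60.5.
DWL is the triangle between Q = 22.2 and Q = 44.4: ½·(44.4 − 22.2)·(60.5 − 5) = 616.05.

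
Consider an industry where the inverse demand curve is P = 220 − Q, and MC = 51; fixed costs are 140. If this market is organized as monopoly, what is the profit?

Profit = 7000.25

A monopolist chooses Q where MR = MC. MR = 220 − 2Q; setting this equal to 51 gives Q = 84.5 and P = 135.5.
Profit = (135.5 − 51)·84.5 − 140 = 7000.25.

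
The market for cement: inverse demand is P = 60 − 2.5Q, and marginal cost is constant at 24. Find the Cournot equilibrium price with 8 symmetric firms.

With 8 symmetric Cournot firms, each firm's FOC gives 60 − 22.5q = 24, so q = 1.6, Q = 8·1.6 = 12.8, and P = 28.

P = 28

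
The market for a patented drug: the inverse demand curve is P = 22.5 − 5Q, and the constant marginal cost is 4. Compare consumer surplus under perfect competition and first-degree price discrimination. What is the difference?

Competitive firms price at marginal cost: P = 4, giving Q = 3.7.
CS = ½·(22.5 − 4)·3.7 = 34.225.
Under first-degree price discrimination the firm charges each unit its demand price and produces up to where P = MC, i.e. Q = 3.7. Consumer surplus is zero; producer surplus equals total surplus.
CS = 0.
Change in consumer surplus: 0 − 34.225 = −34.225.

CS falls by 34.225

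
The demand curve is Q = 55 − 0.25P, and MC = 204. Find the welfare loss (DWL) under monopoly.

DWL = 8

Inverting demand: P = 220 − 4Q.
Under competition P = MC = 204, so Q = (220 − 204)/4 = 4.
The monopolist equates marginal revenue to marginal cost: 220 − 8Q = 204, so Q = 2. From demand, P = 212.
DWL is the triangle between Q = 2 and Q = 4: ½·(4 − 2)·(212 − 204) = 8.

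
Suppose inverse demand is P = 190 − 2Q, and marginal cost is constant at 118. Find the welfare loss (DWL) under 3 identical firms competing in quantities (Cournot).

DWL = 81

Under competition P = MC = 118, so Q = (190 − 118)/2 = 36.
Cournot with 3 identical firms: the symmetric best-response condition is 190 − 8q = 118. Each firm produces q = 9, total output Q = 27, price P = 136.
DWL is the triangle between Q = 27 and Q = 36: ½·(36 − 27)·(136 − 118) = 81.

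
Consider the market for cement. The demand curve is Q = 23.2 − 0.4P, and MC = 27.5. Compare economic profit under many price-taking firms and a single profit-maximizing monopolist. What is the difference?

Economic profit rises by 93.025

Inverting demand: P = 58 − 2.5Q.
Competitive firms price at marginal cost: P = 27.5, giving Q = 12.2.
Profit = (27.5 − 27.5)·12.2 = 0.
A monopolist chooses Q where MR = MC. MR = 58 − 5Q; setting this equal to 27.5 gives Q = 6.1 and P = 42.75.
Profit = (42.75 − 27.5)·6.1 = 93.025.
Change in economic profit: 93.025 − 0 = 93.025.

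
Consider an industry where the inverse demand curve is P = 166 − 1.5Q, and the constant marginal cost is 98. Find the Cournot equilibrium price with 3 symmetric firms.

Cournot with 3 identical firms: the symmetric best-response condition is 166 − 6q = 98. Each firm produces q = 34/3, total output Q = 34, price P = 115.

P = 115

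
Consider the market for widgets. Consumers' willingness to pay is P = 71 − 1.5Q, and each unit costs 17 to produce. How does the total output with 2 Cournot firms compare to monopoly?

Cournot: Q = 24; Monopoly: Q = 18

In a 2-firm Cournot equilibrium, symmetry and the first-order condition give q = (71 − 17)/(4.5) = 12. So Q = 24 and P = 35.
Monopoly sets MR = MC: 71 − 3Q = 17 ⇒ Q = 18, P = 71 − 1.5·18 = 44.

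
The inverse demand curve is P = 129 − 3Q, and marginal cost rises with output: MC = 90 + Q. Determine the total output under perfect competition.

Q = 9.75

Under competition P = MC: 129 − 3Q = 90 + Q ⇒ Q = 9.75, P = 99.75.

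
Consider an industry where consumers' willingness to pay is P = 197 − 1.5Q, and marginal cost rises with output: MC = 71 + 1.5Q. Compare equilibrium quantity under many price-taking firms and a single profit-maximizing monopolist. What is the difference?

Equilibrium quantity falls by 14

Under competition P = MC: 197 − 1.5Q = 71 + 1.5Q ⇒ Q = 42, P = 134.
Monopoly sets MR = MC: 197 − 3Q = 71 + 1.5Q ⇒ Q = 28, P = 197 − 1.5·28 = 155.
Change in equilibrium quantity: 28 − 42 = −14.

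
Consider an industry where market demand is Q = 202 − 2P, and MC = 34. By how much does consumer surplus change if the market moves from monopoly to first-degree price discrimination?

Inverting demand: P = 101 − 0.5Q.
The monopolist equates marginal revenue to marginal cost: 101 − Q = 34, so Q = 67. From demand, P = 67.5.
CS = ½·(101 − 67.5)·67 = 1122.25.
With perfect price discrimination, output is the efficient level Q = 134 (where demand meets MC), but every buyer pays their willingness to pay: CS = 0 and PS = total surplus.
CS = 0.
Change in consumer surplus: 0 − 1122.25 = −1122.25.

Consumer surplus falls by 1122.25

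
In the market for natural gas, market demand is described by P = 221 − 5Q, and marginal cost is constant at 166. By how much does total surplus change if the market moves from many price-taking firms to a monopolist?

Perfect competition: P = MC = 166, so 221 − 5Q = 166 and Q = 11.
CS = ½·(221 − 166)·11 = 302.5; PS = (166 − 166)·11 = 0; TS = 302.5.
A monopolist chooses Q where MR = MC. MR = 221 − 10Q; setting this equal to 166 gives Q = 5.5 and P = 193.5.
CS = ½·(221 − 193.5)·5.5 = 75.625; PS = (193.5 − 166)·5.5 = 151.25; TS = 226.875.
Change in total surplus: 226.875 − 302.5 = −75.625.

Total surplus falls by 75.625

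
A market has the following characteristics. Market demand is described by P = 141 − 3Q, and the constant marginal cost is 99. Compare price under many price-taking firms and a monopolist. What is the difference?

Perfect competition: P = MC = 99, so 141 − 3Q = 99 and Q = 14.
A monopolist chooses Q where MR = MC. MR = 141 − 6Q; setting this equal to 99 gives Q = 7 and P = 120.
Change in price: 120 − 99 = 21.

P rises by 21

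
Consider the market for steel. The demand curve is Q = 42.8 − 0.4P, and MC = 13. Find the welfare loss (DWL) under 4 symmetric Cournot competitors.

DWL = 70.688

Inverting demand: P = 107 − 2.5Q.
Competitive firms price at marginal cost: P = 13, giving Q = 37.6.
In a 4-firm Cournot equilibrium, symmetry and the first-order condition give q = (107 − 13)/(12.5) = 7.52. So Q = 30.08 and P = 31.8.
DWL is the triangle between Q = 30.08 and Q = 37.6: ½·(37.6 − 30.08)·(31.8 − 13) = 70.688.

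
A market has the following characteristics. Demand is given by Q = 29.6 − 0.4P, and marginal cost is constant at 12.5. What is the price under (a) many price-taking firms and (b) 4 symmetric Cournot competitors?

Inverting demand: P = 74 − 2.5Q.
Perfect competition: P = MC = 12.5, so 74 − 2.5Q = 12.5 and Q = 24.6.
With 4 symmetric Cournot firms, each firm's FOC gives 74 − 12.5q = 12.5, so q = 4.92, Q = 4·4.92 = 19.68, and P = 24.8.

Competition: P = 12.5; Cournot: P = 24.8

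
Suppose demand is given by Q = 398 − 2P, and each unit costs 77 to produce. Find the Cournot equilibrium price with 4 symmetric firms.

Inverting demand: P = 199 − 0.5Q.
In a 4-firm Cournot equilibrium, symmetry and the first-order condition give q = (199 − 77)/(2.5) = 48.8. So Q = 195.2 and P = 101.4.

P = 101.4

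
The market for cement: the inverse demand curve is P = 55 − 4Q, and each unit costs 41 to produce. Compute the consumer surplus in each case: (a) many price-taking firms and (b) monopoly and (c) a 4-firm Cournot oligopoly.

Competitive firms price at marginal cost: P = 41, giving Q = 3.5.
CS = ½·(55 − 41)·3.5 = 24.5.
A monopolist chooses Q where MR = MC. MR = 55 − 8Q; setting this equal to 41 gives Q = 1.75 and P = 48.
CS = ½·(55 − 48)·1.75 = 6.125.
Cournot with 4 identical firms: the symmetric best-response condition is 55 − 20q = 41. Each firm produces q = 0.7, total output Q = 2.8, price P = 43.8.
CS = ½·(55 − 43.8)·2.8 = 15.68.

Competition: CS = 24.5; Monopoly: CS = 6.125; Cournot: CS = 15.68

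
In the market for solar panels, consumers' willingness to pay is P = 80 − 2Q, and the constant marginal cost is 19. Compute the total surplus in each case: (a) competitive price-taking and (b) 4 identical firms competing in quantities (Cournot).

Competition: TS = 930.25; Cournot: TS = 893.04

Perfect competition: P = MC = 19, so 80 − 2Q = 19 and Q = 30.5.
CS = ½·(80 − 19)·30.5 = 930.25; PS = (19 − 19)·30.5 = 0; TS = 930.25.
With 4 symmetric Cournot firms, each firm's FOC gives 80 − 10q = 19, so q = 6.1, Q = 4·6.1 = 24.4, and P = 31.2.
CS = ½·(80 − 31.2)·24.4 = 595.36; PS = (31.2 − 19)·24.4 = 297.68; TS = 893.04.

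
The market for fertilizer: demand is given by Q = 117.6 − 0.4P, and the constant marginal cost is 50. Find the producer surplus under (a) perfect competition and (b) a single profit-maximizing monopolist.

Competition: PS = 0; Monopoly: PS = 5953.6

Inverting demand: P = 294 − 2.5Q.
Perfect competition: P = MC = 50, so 294 − 2.5Q = 50 and Q = 97.6.
PS = (50 − 50)·97.6 = 0.
A monopolist chooses Q where MR = MC. MR = 294 − 5Q; setting this equal to 50 gives Q = 48.8 and P = 172.
PS = (172 − 50)·48.8 = 5953.6.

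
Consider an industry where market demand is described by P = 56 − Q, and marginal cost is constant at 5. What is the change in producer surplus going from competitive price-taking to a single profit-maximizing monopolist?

PS rises by 650.25

Competitive firms price at marginal cost: P = 5, giving Q = 51.
PS = (5 − 5)·51 = 0.
The monopolist equates marginal revenue to marginal cost: 56 − 2Q = 5, so Q = 25.5. From demand, P = 30.5.
PS = (30.5 − 5)·25.5 = 650.25.
Change in producer surplus: 650.25 − 0 = 650.25.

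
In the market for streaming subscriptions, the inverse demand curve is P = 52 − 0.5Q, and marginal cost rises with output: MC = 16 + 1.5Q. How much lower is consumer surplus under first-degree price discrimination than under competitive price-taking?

Competitive equilibrium sets price equal to marginal cost: 52 − 0.5Q = 16 + 1.5Q, so Q = 18 and P = 43.
CS = ½·(52 − 43)·18 = 81.
Under first-degree price discrimination the firm charges each unit its demand price and produces up to where P = MC, i.e. Q = 18. Consumer surplus is zero; producer surplus equals total surplus.
CS = 0.
Change in consumer surplus: 0 − 81 = −81.

Consumer surplus falls by 81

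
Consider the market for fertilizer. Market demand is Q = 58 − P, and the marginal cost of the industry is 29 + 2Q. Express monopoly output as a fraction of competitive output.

Q_m/Q_c = 0.75

Inverting demand: P = 58 − Q.
The monopolist equates marginal revenue to marginal cost: 58 − 2Q = 29 + 2Q, so Q = 7.25. From demand, P = 50.75.
Under competition P = MC: 58 − Q = 29 + 2Q ⇒ Q = 29/3, P = 145/3.
Ratio Q_m/Q_c = 7.25/(29/3) = 0.75.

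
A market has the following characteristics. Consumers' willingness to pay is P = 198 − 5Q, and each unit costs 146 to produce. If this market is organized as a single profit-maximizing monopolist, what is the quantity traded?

Q = 5.2

A monopolist chooses Q where MR = MC. MR = 198 − 10Q; setting this equal to 146 gives Q = 5.2 and P = 172.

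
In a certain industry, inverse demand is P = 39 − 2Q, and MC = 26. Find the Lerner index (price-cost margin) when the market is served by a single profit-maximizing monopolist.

Monopoly sets MR = MC: 39 − 4Q = 26 ⇒ Q = 3.25, P = 39 − 2·3.25 = 32.5.
Lerner index = (P − MC)/P = (32.5 − 26)/32.5 = 0.2.

Lerner index = 0.2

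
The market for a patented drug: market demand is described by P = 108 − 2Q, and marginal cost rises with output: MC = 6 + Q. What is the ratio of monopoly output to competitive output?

Q_m/Q_c = 0.6

A monopolist chooses Q where MR = MC. MR = 108 − 4Q; setting this equal to 6 + Q gives Q = 20.4 and P = 67.2.
Competitive equilibrium sets price equal to marginal cost: 108 − 2Q = 6 + Q, so Q = 34 and P = 40.
Ratio Q_m/Q_c = 20.4/34 = 0.6.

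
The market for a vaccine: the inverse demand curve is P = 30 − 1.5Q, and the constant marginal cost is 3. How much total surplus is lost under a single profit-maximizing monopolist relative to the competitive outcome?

DWL = 60.75

Perfect competition: P = MC = 3, so 30 − 1.5Q = 3 and Q = 18.
Monopoly sets MR = MC: 30 − 3Q = 3 ⇒ Q = 9, P = 30 − 1.5·9 = 16.5.
DWL is the triangle between Q = 9 and Q = 18: ½·(18 − 9)·(16.5 − 3) = 60.75.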